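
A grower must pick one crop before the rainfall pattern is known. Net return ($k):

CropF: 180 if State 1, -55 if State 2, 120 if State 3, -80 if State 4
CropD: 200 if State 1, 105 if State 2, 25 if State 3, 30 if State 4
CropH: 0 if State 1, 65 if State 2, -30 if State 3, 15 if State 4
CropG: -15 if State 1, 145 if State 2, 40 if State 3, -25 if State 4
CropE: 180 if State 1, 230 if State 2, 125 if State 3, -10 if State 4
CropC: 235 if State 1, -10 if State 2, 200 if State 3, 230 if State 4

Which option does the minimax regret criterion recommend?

Column bests: State 1=235, State 2=230, State 3=200, State 4=230.
CropF regrets: 55, 285, 80, 310 → max 310
CropD regrets: 35, 125, 175, 200 → max 200
CropH regrets: 235, 165, 230, 215 → max 235
CropG regrets: 250, 85, 160, 255 → max 255
CropE regrets: 55, 0, 75, 240 → max 240
CropC regrets: 0, 240, 0, 0 → max 240
Smallest max regret = 200 → CropD.

CropD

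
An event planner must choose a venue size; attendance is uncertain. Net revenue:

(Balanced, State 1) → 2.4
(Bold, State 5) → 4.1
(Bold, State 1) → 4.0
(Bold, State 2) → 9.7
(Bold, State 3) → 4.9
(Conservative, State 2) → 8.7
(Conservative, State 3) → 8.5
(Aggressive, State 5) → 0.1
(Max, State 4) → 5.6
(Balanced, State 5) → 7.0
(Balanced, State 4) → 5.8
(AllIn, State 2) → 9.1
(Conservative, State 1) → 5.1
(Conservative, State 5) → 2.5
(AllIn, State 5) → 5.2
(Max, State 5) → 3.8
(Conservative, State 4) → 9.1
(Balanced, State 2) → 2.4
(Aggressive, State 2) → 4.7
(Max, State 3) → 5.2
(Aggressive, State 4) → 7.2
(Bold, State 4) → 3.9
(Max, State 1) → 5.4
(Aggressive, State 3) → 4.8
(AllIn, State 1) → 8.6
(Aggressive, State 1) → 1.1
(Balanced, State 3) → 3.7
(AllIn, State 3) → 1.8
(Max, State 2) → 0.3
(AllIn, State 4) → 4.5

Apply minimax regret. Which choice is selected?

Column bests: State 1=8.6, State 2=9.7, State 3=8.5, State 4=9.1, State 5=7.0.
Conservative regrets: 3.5, 1.0, 0.0, 0.0, 4.5 → max 4.5
Balanced regrets: 6.2, 7.3, 4.8, 3.3, 0.0 → max 7.3
Aggressive regrets: 7.5, 5.0, 3.7, 1.9, 6.9 → max 7.5
Bold regrets: 4.6, 0.0, 3.6, 5.2, 2.9 → max 5.2
AllIn regrets: 0.0, 0.6, 6.7, 4.6, 1.8 → max 6.7
Max regrets: 3.2, 9.4, 3.3, 3.5, 3.2 → max 9.4
Smallest max regret = 4.5 → Conservative.

Conservative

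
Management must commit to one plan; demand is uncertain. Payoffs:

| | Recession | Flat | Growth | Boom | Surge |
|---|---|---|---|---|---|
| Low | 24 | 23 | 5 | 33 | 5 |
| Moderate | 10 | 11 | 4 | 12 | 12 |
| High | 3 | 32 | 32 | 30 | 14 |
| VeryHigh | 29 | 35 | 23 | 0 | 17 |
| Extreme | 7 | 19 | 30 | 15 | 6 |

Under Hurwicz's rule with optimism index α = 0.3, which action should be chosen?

Low

Low: 0.3·33 + 0.7·5 = 13.4
Moderate: 0.3·12 + 0.7·4 = 6.4
High: 0.3·32 + 0.7·3 = 11.7
VeryHigh: 0.3·35 + 0.7·0 = 10.5
Extreme: 0.3·30 + 0.7·6 = 13.2
Highest Hurwicz score = 13.4 → Low.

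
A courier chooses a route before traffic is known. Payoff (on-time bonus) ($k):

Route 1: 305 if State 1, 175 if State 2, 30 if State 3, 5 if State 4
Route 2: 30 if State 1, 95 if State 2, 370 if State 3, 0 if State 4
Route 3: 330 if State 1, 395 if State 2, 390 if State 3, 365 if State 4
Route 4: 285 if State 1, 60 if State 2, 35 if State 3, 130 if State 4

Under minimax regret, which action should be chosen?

Column bests: State 1=330, State 2=395, State 3=390, State 4=365.
Route 1 regrets: 25, 220, 360, 360 → max 360
Route 2 regrets: 300, 300, 20, 365 → max 365
Route 3 regrets: 0, 0, 0, 0 → max 0
Route 4 regrets: 45, 335, 355, 235 → max 355
Smallest max regret = 0 → Route 3.

Route 3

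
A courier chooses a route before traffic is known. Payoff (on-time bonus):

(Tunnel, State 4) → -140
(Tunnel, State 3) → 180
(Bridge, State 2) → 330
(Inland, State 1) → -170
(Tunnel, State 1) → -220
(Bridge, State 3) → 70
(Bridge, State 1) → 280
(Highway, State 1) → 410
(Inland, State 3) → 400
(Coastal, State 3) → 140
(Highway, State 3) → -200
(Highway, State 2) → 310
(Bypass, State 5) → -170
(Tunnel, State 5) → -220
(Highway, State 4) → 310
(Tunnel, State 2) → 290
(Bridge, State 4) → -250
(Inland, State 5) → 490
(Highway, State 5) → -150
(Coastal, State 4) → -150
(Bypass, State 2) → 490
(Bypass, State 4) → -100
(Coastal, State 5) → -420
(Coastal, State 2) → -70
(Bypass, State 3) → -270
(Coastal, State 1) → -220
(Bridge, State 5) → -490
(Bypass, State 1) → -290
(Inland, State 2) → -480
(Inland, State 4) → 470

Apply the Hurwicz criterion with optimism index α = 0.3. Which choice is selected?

Bridge: 0.3·330 + 0.7·(-490) = -244
Coastal: 0.3·140 + 0.7·(-420) = -252
Tunnel: 0.3·290 + 0.7·(-220) = -67
Inland: 0.3·490 + 0.7·(-480) = -189
Bypass: 0.3·490 + 0.7·(-290) = -56
Highway: 0.3·410 + 0.7·(-200) = -17
Highest Hurwicz score = -17 → Highway.

Highway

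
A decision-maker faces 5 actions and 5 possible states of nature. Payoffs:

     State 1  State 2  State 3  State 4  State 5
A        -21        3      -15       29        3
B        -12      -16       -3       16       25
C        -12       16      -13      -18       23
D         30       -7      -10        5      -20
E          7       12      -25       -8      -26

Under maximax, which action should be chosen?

D

Row maxima: A=29, B=25, C=23, D=30, E=12
Best best-case = 30 → D.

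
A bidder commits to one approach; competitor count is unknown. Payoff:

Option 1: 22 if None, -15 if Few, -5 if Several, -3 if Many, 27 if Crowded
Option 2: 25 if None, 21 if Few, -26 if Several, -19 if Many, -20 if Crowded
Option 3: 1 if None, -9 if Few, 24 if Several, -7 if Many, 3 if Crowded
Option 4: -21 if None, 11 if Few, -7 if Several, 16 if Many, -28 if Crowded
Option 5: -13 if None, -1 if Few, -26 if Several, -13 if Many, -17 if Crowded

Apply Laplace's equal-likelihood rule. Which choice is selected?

Option 1

Row averages: Option 1=5.2, Option 2=-3.8, Option 3=2.4, Option 4=-5.8, Option 5=-14
Highest average = 5.2 → Option 1.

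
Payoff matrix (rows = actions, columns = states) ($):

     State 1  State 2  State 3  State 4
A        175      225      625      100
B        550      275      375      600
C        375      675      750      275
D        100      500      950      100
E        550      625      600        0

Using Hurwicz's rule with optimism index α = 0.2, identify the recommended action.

C

A: 0.2·625 + 0.8·100 = 205
B: 0.2·600 + 0.8·275 = 340
C: 0.2·750 + 0.8·275 = 370
D: 0.2·950 + 0.8·100 = 270
E: 0.2·625 + 0.8·0 = 125
Highest Hurwicz score = 370 → C.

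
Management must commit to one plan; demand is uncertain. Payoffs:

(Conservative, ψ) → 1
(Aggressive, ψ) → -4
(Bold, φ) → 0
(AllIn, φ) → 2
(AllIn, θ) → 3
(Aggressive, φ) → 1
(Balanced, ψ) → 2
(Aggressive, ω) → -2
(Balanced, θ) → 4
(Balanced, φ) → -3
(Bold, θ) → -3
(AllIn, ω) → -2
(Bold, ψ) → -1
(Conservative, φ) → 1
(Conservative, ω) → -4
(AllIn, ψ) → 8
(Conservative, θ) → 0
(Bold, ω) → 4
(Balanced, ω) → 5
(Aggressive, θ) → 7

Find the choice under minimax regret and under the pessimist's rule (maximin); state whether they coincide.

minimax regret → Balanced; maximin → AllIn (disagree)

Column bests: θ=7, φ=2, ψ=8, ω=5.
Conservative regrets: 7, 1, 7, 9 → max 9
Balanced regrets: 3, 5, 6, 0 → max 6
Aggressive regrets: 0, 1, 12, 7 → max 12
Bold regrets: 10, 2, 9, 1 → max 10
AllIn regrets: 4, 0, 0, 7 → max 7
Smallest max regret = 6 → Balanced.
Row minima: Conservative=-4, Balanced=-3, Aggressive=-4, Bold=-3, AllIn=-2
Best worst-case = -2 → AllIn.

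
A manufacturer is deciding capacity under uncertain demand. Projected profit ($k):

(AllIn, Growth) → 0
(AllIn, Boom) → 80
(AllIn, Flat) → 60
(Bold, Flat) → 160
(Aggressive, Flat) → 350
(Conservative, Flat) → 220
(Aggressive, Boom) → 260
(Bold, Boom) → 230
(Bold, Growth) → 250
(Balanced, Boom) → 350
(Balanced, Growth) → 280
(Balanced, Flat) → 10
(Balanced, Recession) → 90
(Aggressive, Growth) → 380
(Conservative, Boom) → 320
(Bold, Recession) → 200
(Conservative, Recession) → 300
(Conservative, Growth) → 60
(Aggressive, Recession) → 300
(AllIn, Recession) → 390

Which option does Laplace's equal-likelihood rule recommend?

Aggressive

Row averages: Conservative=225, Balanced=182.5, Aggressive=322.5, Bold=210, AllIn=132.5
Highest average = 322.5 → Aggressive.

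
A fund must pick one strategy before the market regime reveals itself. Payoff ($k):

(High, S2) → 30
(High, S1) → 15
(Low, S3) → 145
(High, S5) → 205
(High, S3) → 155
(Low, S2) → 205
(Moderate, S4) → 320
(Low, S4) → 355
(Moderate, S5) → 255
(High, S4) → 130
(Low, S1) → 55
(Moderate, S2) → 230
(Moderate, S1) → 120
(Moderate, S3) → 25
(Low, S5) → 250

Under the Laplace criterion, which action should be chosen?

Row averages: Low=202, Moderate=190, High=107
Highest average = 202 → Low.

Low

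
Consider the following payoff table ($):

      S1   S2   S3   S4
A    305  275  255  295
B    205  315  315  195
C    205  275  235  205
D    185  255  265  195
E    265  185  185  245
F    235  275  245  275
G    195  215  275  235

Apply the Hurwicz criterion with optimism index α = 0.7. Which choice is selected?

A

A: 0.7·305 + 0.3·255 = 290
B: 0.7·315 + 0.3·195 = 279
C: 0.7·275 + 0.3·205 = 254
D: 0.7·265 + 0.3·185 = 241
E: 0.7·265 + 0.3·185 = 241
F: 0.7·275 + 0.3·235 = 263
G: 0.7·275 + 0.3·195 = 251
Highest Hurwicz score = 290 → A.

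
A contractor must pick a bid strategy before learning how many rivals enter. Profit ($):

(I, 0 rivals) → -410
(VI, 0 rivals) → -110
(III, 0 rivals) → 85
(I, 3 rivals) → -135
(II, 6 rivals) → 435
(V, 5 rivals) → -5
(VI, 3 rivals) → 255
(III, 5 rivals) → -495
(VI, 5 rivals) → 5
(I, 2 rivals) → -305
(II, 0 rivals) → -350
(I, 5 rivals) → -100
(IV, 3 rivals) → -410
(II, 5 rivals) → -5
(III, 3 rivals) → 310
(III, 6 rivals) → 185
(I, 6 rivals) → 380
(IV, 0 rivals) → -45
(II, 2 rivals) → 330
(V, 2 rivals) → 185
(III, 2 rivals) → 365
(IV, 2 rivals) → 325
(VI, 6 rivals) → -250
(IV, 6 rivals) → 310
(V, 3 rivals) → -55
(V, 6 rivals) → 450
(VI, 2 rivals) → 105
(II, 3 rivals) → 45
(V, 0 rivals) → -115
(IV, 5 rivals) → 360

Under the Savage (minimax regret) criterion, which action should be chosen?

V

Column bests: 0 rivals=85, 2 rivals=365, 3 rivals=310, 5 rivals=360, 6 rivals=450.
I regrets: 495, 670, 445, 460, 70 → max 670
II regrets: 435, 35, 265, 365, 15 → max 435
III regrets: 0, 0, 0, 855, 265 → max 855
IV regrets: 130, 40, 720, 0, 140 → max 720
V regrets: 200, 180, 365, 365, 0 → max 365
VI regrets: 195, 260, 55, 355, 700 → max 700
Smallest max regret = 365 → V.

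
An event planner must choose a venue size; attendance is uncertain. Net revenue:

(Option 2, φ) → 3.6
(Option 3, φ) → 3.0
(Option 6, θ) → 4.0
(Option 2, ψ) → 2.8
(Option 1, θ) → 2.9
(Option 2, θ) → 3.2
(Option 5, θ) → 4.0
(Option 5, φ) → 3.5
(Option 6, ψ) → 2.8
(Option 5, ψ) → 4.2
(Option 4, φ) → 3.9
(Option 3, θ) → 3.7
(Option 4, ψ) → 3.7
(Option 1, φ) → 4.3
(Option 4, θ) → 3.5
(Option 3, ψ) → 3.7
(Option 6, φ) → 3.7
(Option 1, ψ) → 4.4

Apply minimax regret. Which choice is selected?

Option 4

Column bests: θ=4.0, φ=4.3, ψ=4.4.
Option 1 regrets: 1.1, 0.0, 0.0 → max 1.1
Option 2 regrets: 0.8, 0.7, 1.6 → max 1.6
Option 3 regrets: 0.3, 1.3, 0.7 → max 1.3
Option 4 regrets: 0.5, 0.4, 0.7 → max 0.7
Option 5 regrets: 0.0, 0.8, 0.2 → max 0.8
Option 6 regrets: 0.0, 0.6, 1.6 → max 1.6
Smallest max regret = 0.7 → Option 4.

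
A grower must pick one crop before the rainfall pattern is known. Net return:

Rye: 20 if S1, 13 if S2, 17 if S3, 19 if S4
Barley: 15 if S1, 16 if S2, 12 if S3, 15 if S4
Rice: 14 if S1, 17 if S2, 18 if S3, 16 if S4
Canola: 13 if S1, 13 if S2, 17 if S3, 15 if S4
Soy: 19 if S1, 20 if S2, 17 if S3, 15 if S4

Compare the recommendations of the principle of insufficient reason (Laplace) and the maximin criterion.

Row averages: Rye=17.25, Barley=14.5, Rice=16.25, Canola=14.5, Soy=17.75
Highest average = 17.75 → Soy.
Row minima: Rye=13, Barley=12, Rice=14, Canola=13, Soy=15
Best worst-case = 15 → Soy.

laplace → Soy; maximin → Soy (agree)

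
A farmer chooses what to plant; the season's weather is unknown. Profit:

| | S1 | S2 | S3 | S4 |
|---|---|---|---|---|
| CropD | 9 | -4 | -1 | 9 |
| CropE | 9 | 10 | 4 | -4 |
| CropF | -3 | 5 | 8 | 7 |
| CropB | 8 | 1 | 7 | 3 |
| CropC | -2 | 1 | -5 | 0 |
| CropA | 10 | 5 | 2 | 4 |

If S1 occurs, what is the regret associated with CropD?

Best payoff under S1 is 10.
Regret = 10 − 9 = 1.

1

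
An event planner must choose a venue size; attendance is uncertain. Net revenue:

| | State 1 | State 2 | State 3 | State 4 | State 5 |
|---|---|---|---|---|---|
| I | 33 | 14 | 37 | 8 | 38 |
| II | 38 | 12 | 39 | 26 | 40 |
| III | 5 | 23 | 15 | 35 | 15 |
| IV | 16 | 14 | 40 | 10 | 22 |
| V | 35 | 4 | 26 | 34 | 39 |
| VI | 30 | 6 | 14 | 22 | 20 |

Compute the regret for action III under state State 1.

Best payoff under State 1 is 38.
Regret = 38 − 5 = 33.

33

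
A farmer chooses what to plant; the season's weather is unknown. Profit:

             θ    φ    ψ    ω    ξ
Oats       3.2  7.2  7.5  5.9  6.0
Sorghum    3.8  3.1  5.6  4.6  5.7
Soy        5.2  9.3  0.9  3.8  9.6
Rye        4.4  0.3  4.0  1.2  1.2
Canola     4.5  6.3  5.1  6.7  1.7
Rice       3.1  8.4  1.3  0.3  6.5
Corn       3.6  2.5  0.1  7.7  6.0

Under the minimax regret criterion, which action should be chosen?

Column bests: θ=5.2, φ=9.3, ψ=7.5, ω=7.7, ξ=9.6.
Oats regrets: 2.0, 2.1, 0.0, 1.8, 3.6 → max 3.6
Sorghum regrets: 1.4, 6.2, 1.9, 3.1, 3.9 → max 6.2
Soy regrets: 0.0, 0.0, 6.6, 3.9, 0.0 → max 6.6
Rye regrets: 0.8, 9.0, 3.5, 6.5, 8.4 → max 9.0
Canola regrets: 0.7, 3.0, 2.4, 1.0, 7.9 → max 7.9
Rice regrets: 2.1, 0.9, 6.2, 7.4, 3.1 → max 7.4
Corn regrets: 1.6, 6.8, 7.4, 0.0, 3.6 → max 7.4
Smallest max regret = 3.6 → Oats.

Oats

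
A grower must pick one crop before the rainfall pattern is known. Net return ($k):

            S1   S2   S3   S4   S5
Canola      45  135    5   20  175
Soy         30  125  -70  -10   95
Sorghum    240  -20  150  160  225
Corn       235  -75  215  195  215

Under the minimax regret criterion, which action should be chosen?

Column bests: S1=240, S2=135, S3=215, S4=195, S5=225.
Canola regrets: 195, 0, 210, 175, 50 → max 210
Soy regrets: 210, 10, 285, 205, 130 → max 285
Sorghum regrets: 0, 155, 65, 35, 0 → max 155
Corn regrets: 5, 210, 0, 0, 10 → max 210
Smallest max regret = 155 → Sorghum.

Sorghum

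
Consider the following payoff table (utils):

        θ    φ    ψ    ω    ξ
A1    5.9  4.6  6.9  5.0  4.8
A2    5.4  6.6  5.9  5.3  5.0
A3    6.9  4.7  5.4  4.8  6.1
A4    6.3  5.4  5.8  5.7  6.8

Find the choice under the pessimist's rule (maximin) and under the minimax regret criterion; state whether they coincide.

Row minima: A1=4.6, A2=5.0, A3=4.7, A4=5.4
Best worst-case = 5.4 → A4.
Column bests: θ=6.9, φ=6.6, ψ=6.9, ω=5.7, ξ=6.8.
A1 regrets: 1.0, 2.0, 0.0, 0.7, 2.0 → max 2.0
A2 regrets: 1.5, 0.0, 1.0, 0.4, 1.8 → max 1.8
A3 regrets: 0.0, 1.9, 1.5, 0.9, 0.7 → max 1.9
A4 regrets: 0.6, 1.2, 1.1, 0.0, 0.0 → max 1.2
Smallest max regret = 1.2 → A4.

maximin → A4; minimax regret → A4 (agree)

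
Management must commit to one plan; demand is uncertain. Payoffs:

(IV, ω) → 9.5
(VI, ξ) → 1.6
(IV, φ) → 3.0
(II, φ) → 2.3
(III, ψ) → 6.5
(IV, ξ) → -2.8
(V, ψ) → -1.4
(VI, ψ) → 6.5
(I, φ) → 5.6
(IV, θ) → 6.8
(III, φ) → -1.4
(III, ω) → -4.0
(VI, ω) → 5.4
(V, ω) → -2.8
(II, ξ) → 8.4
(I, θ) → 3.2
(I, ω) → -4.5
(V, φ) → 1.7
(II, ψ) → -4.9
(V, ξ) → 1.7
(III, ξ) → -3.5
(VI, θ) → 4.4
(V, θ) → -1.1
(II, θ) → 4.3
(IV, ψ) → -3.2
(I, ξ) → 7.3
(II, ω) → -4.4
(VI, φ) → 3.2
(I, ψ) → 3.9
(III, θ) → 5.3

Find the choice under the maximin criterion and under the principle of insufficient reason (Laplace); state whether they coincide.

Row minima: I=-4.5, II=-4.9, III=-4.0, IV=-3.2, V=-2.8, VI=1.6
Best worst-case = 1.6 → VI.
Row averages: I=3.1, II=1.14, III=0.58, IV=2.66, V=-0.38, VI=4.22
Highest average = 4.22 → VI.

maximin → VI; laplace → VI (agree)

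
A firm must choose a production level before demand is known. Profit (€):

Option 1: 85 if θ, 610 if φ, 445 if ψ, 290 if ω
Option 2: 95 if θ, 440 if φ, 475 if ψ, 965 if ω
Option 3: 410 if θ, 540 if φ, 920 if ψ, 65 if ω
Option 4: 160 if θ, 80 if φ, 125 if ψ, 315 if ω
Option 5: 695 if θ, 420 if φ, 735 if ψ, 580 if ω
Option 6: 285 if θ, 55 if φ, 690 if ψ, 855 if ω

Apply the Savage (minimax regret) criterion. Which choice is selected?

Column bests: θ=695, φ=610, ψ=920, ω=965.
Option 1 regrets: 610, 0, 475, 675 → max 675
Option 2 regrets: 600, 170, 445, 0 → max 600
Option 3 regrets: 285, 70, 0, 900 → max 900
Option 4 regrets: 535, 530, 795, 650 → max 795
Option 5 regrets: 0, 190, 185, 385 → max 385
Option 6 regrets: 410, 555, 230, 110 → max 555
Smallest max regret = 385 → Option 5.

Option 5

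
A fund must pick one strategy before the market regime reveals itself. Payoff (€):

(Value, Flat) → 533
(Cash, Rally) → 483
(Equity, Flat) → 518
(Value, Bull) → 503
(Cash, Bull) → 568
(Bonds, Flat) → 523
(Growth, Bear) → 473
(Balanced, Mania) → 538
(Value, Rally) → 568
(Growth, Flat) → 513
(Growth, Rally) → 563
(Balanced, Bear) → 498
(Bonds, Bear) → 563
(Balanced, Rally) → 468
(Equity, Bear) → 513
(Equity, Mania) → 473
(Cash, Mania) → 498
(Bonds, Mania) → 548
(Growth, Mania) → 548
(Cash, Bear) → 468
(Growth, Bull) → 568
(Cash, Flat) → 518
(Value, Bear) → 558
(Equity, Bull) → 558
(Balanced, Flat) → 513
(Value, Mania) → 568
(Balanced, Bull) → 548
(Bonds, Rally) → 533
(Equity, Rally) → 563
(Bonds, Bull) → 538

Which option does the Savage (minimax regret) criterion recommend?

Column bests: Bear=563, Flat=533, Bull=568, Rally=568, Mania=568.
Growth regrets: 90, 20, 0, 5, 20 → max 90
Equity regrets: 50, 15, 10, 5, 95 → max 95
Balanced regrets: 65, 20, 20, 100, 30 → max 100
Value regrets: 5, 0, 65, 0, 0 → max 65
Cash regrets: 95, 15, 0, 85, 70 → max 95
Bonds regrets: 0, 10, 30, 35, 20 → max 35
Smallest max regret = 35 → Bonds.

Bonds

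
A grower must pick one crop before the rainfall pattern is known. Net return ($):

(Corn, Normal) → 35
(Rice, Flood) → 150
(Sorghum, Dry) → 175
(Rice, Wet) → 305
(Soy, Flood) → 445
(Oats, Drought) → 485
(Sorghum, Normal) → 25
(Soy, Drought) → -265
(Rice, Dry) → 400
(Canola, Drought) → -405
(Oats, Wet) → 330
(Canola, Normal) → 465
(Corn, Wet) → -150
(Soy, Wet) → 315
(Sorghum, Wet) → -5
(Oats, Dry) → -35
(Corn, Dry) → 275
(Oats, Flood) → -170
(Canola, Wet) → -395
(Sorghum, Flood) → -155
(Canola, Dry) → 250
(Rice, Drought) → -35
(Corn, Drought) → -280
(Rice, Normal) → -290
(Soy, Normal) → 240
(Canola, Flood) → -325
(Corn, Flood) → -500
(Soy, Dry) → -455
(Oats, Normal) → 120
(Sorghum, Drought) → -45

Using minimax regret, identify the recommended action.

Column bests: Drought=485, Dry=400, Normal=465, Wet=330, Flood=445.
Sorghum regrets: 530, 225, 440, 335, 600 → max 600
Oats regrets: 0, 435, 345, 0, 615 → max 615
Soy regrets: 750, 855, 225, 15, 0 → max 855
Rice regrets: 520, 0, 755, 25, 295 → max 755
Corn regrets: 765, 125, 430, 480, 945 → max 945
Canola regrets: 890, 150, 0, 725, 770 → max 890
Smallest max regret = 600 → Sorghum.

Sorghum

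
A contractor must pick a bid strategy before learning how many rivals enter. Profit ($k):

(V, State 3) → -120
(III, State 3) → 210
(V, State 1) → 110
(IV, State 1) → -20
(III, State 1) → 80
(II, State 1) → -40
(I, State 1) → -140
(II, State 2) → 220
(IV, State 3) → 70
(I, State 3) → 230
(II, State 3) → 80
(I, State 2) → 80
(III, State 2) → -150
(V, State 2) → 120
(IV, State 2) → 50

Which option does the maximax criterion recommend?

Row maxima: I=230, II=220, III=210, IV=70, V=120
Best best-case = 230 → I.

I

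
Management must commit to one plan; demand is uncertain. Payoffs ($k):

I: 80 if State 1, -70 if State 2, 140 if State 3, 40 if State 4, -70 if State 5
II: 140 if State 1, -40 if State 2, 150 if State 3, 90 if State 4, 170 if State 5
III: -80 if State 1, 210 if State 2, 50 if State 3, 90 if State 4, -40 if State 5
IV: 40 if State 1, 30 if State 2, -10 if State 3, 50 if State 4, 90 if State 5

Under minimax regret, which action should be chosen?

IV

Column bests: State 1=140, State 2=210, State 3=150, State 4=90, State 5=170.
I regrets: 60, 280, 10, 50, 240 → max 280
II regrets: 0, 250, 0, 0, 0 → max 250
III regrets: 220, 0, 100, 0, 210 → max 220
IV regrets: 100, 180, 160, 40, 80 → max 180
Smallest max regret = 180 → IV.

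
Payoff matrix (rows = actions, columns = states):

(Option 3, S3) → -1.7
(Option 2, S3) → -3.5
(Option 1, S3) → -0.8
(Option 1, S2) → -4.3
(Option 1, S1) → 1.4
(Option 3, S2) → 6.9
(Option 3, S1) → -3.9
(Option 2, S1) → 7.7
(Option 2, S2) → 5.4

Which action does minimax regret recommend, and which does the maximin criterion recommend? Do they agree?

minimax regret → Option 2; maximin → Option 2 (agree)

Column bests: S1=7.7, S2=6.9, S3=-0.8.
Option 1 regrets: 6.3, 11.2, 0.0 → max 11.2
Option 2 regrets: 0.0, 1.5, 2.7 → max 2.7
Option 3 regrets: 11.6, 0.0, 0.9 → max 11.6
Smallest max regret = 2.7 → Option 2.
Row minima: Option 1=-4.3, Option 2=-3.5, Option 3=-3.9
Best worst-case = -3.5 → Option 2.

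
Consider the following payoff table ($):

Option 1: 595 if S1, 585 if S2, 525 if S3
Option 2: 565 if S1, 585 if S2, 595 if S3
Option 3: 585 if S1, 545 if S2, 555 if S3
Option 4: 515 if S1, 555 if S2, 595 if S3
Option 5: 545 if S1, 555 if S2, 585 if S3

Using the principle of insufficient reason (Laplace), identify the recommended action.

Option 2

Row averages: Option 1=1705/3, Option 2=1745/3, Option 3=1685/3, Option 4=555, Option 5=1685/3
Highest average = 1745/3 → Option 2.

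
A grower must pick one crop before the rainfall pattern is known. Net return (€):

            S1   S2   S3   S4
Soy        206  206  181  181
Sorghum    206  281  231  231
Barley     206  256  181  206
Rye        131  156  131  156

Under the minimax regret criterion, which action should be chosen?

Sorghum

Column bests: S1=206, S2=281, S3=231, S4=231.
Soy regrets: 0, 75, 50, 50 → max 75
Sorghum regrets: 0, 0, 0, 0 → max 0
Barley regrets: 0, 25, 50, 25 → max 50
Rye regrets: 75, 125, 100, 75 → max 125
Smallest max regret = 0 → Sorghum.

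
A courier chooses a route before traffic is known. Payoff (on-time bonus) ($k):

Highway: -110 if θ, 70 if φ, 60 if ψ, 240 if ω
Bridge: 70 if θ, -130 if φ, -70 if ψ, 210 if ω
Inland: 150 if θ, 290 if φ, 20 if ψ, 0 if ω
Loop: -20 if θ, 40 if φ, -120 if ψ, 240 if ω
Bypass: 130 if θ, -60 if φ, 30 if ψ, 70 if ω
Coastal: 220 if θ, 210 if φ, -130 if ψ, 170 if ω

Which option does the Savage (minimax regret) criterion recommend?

Coastal

Column bests: θ=220, φ=290, ψ=60, ω=240.
Highway regrets: 330, 220, 0, 0 → max 330
Bridge regrets: 150, 420, 130, 30 → max 420
Inland regrets: 70, 0, 40, 240 → max 240
Loop regrets: 240, 250, 180, 0 → max 250
Bypass regrets: 90, 350, 30, 170 → max 350
Coastal regrets: 0, 80, 190, 70 → max 190
Smallest max regret = 190 → Coastal.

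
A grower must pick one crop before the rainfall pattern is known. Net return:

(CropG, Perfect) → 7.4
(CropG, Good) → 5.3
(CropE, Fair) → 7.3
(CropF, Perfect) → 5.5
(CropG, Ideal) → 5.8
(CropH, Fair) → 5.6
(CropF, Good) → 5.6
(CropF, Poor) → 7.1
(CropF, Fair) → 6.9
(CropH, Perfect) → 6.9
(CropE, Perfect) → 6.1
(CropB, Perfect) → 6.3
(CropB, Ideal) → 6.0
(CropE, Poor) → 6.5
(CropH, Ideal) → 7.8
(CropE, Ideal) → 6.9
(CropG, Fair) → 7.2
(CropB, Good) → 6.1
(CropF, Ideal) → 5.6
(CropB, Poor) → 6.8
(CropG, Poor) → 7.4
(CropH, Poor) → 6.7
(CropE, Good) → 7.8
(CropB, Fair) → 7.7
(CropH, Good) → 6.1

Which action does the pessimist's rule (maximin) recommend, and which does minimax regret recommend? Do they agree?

Row minima: CropF=5.5, CropB=6.0, CropH=5.6, CropG=5.3, CropE=6.1
Best worst-case = 6.1 → CropE.
Column bests: Poor=7.4, Fair=7.7, Good=7.8, Ideal=7.8, Perfect=7.4.
CropF regrets: 0.3, 0.8, 2.2, 2.2, 1.9 → max 2.2
CropB regrets: 0.6, 0.0, 1.7, 1.8, 1.1 → max 1.8
CropH regrets: 0.7, 2.1, 1.7, 0.0, 0.5 → max 2.1
CropG regrets: 0.0, 0.5, 2.5, 2.0, 0.0 → max 2.5
CropE regrets: 0.9, 0.4, 0.0, 0.9, 1.3 → max 1.3
Smallest max regret = 1.3 → CropE.

maximin → CropE; minimax regret → CropE (agree)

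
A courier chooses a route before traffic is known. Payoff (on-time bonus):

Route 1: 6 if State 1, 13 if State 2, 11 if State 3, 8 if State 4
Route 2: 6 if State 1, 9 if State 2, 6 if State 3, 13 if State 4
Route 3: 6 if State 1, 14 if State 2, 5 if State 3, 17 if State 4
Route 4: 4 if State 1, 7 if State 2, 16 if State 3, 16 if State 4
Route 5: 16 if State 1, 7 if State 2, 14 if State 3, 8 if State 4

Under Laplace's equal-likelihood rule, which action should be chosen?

Route 5

Row averages: Route 1=9.5, Route 2=8.5, Route 3=10.5, Route 4=10.75, Route 5=11.25
Highest average = 11.25 → Route 5.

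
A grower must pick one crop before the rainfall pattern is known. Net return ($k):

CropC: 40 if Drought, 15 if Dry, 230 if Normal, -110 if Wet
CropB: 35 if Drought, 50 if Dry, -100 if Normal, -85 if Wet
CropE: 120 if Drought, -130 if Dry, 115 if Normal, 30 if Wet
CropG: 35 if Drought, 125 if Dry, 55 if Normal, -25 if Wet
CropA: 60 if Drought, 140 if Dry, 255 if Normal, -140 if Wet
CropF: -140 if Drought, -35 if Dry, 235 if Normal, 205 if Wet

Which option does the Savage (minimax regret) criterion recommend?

CropG

Column bests: Drought=120, Dry=140, Normal=255, Wet=205.
CropC regrets: 80, 125, 25, 315 → max 315
CropB regrets: 85, 90, 355, 290 → max 355
CropE regrets: 0, 270, 140, 175 → max 270
CropG regrets: 85, 15, 200, 230 → max 230
CropA regrets: 60, 0, 0, 345 → max 345
CropF regrets: 260, 175, 20, 0 → max 260
Smallest max regret = 230 → CropG.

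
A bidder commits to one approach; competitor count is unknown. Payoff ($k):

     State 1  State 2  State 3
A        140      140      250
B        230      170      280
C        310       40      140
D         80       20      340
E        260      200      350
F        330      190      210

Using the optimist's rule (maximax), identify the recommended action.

E

Row maxima: A=250, B=280, C=310, D=340, E=350, F=330
Best best-case = 350 → E.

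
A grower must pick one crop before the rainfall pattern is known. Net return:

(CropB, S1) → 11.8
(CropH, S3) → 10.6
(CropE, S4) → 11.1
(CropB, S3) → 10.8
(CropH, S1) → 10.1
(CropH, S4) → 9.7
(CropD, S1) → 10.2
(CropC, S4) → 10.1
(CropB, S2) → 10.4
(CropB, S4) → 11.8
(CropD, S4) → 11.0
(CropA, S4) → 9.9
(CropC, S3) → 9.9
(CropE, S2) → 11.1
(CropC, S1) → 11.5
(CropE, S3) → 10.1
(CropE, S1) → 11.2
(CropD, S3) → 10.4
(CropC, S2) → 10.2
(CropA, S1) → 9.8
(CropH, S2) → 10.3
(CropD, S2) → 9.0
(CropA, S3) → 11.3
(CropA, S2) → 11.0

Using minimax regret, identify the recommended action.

Column bests: S1=11.8, S2=11.1, S3=11.3, S4=11.8.
CropB regrets: 0.0, 0.7, 0.5, 0.0 → max 0.7
CropH regrets: 1.7, 0.8, 0.7, 2.1 → max 2.1
CropE regrets: 0.6, 0.0, 1.2, 0.7 → max 1.2
CropA regrets: 2.0, 0.1, 0.0, 1.9 → max 2.0
CropC regrets: 0.3, 0.9, 1.4, 1.7 → max 1.7
CropD regrets: 1.6, 2.1, 0.9, 0.8 → max 2.1
Smallest max regret = 0.7 → CropB.

CropB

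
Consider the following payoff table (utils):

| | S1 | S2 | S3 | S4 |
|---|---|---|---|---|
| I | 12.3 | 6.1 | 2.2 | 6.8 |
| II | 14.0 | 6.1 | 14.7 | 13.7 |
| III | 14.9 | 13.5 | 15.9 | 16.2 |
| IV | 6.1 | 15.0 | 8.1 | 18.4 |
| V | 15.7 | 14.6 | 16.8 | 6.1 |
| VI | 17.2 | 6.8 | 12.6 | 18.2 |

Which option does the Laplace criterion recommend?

III

Row averages: I=6.85, II=12.125, III=15.125, IV=11.9, V=13.3, VI=13.7
Highest average = 15.125 → III.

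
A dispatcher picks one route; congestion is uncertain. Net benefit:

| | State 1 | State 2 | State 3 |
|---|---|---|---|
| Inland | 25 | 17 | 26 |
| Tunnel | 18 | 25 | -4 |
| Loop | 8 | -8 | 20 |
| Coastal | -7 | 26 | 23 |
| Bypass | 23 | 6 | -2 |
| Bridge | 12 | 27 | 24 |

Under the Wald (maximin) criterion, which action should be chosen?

Inland

Row minima: Inland=17, Tunnel=-4, Loop=-8, Coastal=-7, Bypass=-2, Bridge=12
Best worst-case = 17 → Inland.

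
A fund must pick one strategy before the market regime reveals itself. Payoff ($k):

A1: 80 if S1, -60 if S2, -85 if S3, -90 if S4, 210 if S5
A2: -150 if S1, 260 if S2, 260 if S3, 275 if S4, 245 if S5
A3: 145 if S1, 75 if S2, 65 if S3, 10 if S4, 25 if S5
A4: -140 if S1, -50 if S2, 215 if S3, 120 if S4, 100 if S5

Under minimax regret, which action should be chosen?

Column bests: S1=145, S2=260, S3=260, S4=275, S5=245.
A1 regrets: 65, 320, 345, 365, 35 → max 365
A2 regrets: 295, 0, 0, 0, 0 → max 295
A3 regrets: 0, 185, 195, 265, 220 → max 265
A4 regrets: 285, 310, 45, 155, 145 → max 310
Smallest max regret = 265 → A3.

A3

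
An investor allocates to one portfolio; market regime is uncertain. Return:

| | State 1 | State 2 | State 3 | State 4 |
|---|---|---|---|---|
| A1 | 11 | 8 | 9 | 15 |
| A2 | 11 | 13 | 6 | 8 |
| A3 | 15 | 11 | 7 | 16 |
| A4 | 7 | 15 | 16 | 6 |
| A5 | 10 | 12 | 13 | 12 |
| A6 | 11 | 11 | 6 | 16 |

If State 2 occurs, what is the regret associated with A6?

Best payoff under State 2 is 15.
Regret = 15 − 11 = 4.

4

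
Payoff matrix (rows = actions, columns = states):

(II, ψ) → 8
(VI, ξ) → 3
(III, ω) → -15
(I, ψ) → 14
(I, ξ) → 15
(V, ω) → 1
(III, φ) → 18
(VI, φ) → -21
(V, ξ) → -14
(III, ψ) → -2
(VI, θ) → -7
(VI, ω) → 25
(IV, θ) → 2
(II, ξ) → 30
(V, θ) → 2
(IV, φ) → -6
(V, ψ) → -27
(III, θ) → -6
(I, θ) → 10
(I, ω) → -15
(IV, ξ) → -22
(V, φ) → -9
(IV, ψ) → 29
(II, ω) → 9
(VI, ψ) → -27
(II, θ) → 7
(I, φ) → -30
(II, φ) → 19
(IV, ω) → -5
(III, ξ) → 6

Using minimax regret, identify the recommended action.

II

Column bests: θ=10, φ=19, ψ=29, ω=25, ξ=30.
I regrets: 0, 49, 15, 40, 15 → max 49
II regrets: 3, 0, 21, 16, 0 → max 21
III regrets: 16, 1, 31, 40, 24 → max 40
IV regrets: 8, 25, 0, 30, 52 → max 52
V regrets: 8, 28, 56, 24, 44 → max 56
VI regrets: 17, 40, 56, 0, 27 → max 56
Smallest max regret = 21 → II.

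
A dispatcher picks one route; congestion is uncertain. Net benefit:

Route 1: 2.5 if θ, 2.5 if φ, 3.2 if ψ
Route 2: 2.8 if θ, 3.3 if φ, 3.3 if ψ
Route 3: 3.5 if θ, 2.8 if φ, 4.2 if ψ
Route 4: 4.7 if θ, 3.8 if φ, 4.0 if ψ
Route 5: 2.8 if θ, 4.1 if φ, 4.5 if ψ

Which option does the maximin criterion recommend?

Route 4

Row minima: Route 1=2.5, Route 2=2.8, Route 3=2.8, Route 4=3.8, Route 5=2.8
Best worst-case = 3.8 → Route 4.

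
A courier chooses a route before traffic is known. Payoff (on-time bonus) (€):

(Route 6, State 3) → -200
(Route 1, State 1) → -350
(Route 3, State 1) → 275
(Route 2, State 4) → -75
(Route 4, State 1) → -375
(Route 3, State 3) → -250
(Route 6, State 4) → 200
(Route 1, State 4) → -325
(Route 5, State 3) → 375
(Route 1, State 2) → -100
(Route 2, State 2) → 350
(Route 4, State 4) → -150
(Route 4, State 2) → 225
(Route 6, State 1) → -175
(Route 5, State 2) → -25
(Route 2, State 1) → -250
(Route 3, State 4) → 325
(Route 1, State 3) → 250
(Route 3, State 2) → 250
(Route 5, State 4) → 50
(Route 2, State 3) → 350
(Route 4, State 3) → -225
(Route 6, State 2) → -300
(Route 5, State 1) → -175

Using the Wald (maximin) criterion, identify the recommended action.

Route 5

Row minima: Route 1=-350, Route 2=-250, Route 3=-250, Route 4=-375, Route 5=-175, Route 6=-300
Best worst-case = -175 → Route 5.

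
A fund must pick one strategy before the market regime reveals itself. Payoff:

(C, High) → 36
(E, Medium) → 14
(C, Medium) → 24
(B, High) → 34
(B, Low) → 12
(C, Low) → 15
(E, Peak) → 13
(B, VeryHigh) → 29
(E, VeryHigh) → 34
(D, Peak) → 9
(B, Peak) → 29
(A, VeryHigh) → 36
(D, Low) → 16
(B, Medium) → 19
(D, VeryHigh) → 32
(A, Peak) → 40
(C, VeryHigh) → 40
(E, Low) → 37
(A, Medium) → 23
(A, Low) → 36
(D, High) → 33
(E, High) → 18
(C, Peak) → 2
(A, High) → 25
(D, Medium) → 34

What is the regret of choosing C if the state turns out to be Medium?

Best payoff under Medium is 34.
Regret = 34 − 24 = 10.

10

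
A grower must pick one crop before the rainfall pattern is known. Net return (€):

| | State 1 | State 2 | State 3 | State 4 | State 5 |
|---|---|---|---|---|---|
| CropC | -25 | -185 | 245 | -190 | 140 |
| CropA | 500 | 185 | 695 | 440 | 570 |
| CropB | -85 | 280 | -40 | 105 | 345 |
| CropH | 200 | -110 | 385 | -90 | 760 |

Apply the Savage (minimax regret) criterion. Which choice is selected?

Column bests: State 1=500, State 2=280, State 3=695, State 4=440, State 5=760.
CropC regrets: 525, 465, 450, 630, 620 → max 630
CropA regrets: 0, 95, 0, 0, 190 → max 190
CropB regrets: 585, 0, 735, 335, 415 → max 735
CropH regrets: 300, 390, 310, 530, 0 → max 530
Smallest max regret = 190 → CropA.

CropA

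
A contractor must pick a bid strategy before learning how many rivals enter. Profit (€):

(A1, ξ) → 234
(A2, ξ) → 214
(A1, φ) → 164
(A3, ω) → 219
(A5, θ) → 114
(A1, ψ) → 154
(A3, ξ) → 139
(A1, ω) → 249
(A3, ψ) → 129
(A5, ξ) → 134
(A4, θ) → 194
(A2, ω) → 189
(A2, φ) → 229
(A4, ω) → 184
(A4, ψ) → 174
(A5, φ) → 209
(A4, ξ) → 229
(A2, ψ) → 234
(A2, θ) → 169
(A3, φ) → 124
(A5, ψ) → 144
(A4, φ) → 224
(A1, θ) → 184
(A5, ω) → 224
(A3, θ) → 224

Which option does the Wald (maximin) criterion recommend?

A4

Row minima: A1=154, A2=169, A3=124, A4=174, A5=114
Best worst-case = 174 → A4.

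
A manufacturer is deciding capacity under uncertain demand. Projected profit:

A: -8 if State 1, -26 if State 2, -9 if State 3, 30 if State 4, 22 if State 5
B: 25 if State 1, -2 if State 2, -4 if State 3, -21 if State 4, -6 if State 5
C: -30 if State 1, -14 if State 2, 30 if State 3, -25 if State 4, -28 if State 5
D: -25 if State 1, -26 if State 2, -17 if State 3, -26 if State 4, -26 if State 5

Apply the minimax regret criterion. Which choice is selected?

A

Column bests: State 1=25, State 2=-2, State 3=30, State 4=30, State 5=22.
A regrets: 33, 24, 39, 0, 0 → max 39
B regrets: 0, 0, 34, 51, 28 → max 51
C regrets: 55, 12, 0, 55, 50 → max 55
D regrets: 50, 24, 47, 56, 48 → max 56
Smallest max regret = 39 → A.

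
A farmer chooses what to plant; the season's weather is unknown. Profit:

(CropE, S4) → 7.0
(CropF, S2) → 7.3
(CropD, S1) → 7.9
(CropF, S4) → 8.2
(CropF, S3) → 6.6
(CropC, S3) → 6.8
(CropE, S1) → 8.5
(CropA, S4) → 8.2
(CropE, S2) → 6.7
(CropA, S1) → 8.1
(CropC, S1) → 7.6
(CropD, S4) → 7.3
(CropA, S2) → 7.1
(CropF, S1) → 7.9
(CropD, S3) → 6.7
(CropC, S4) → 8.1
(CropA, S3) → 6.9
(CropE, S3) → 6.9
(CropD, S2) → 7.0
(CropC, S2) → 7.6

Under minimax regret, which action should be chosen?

CropA

Column bests: S1=8.5, S2=7.6, S3=6.9, S4=8.2.
CropD regrets: 0.6, 0.6, 0.2, 0.9 → max 0.9
CropE regrets: 0.0, 0.9, 0.0, 1.2 → max 1.2
CropC regrets: 0.9, 0.0, 0.1, 0.1 → max 0.9
CropA regrets: 0.4, 0.5, 0.0, 0.0 → max 0.5
CropF regrets: 0.6, 0.3, 0.3, 0.0 → max 0.6
Smallest max regret = 0.5 → CropA.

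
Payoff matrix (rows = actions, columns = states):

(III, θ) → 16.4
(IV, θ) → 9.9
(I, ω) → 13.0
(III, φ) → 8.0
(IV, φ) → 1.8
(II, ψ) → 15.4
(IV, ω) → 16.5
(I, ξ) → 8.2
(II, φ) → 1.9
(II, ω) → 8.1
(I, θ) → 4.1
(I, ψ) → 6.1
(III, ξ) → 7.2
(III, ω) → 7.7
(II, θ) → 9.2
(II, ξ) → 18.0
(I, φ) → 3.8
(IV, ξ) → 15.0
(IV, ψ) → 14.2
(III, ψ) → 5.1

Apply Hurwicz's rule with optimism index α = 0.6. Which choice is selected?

III

I: 0.6·13.0 + 0.4·3.8 = 9.32
II: 0.6·18.0 + 0.4·1.9 = 11.56
III: 0.6·16.4 + 0.4·5.1 = 11.88
IV: 0.6·16.5 + 0.4·1.8 = 10.62
Highest Hurwicz score = 11.88 → III.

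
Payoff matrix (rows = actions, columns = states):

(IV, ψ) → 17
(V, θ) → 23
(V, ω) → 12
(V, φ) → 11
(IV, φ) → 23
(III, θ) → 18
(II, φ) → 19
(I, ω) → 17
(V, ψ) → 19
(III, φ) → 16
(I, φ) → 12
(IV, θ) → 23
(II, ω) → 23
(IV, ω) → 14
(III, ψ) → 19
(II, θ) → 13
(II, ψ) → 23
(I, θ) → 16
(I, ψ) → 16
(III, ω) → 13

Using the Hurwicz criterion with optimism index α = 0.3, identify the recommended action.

I: 0.3·17 + 0.7·12 = 13.5
II: 0.3·23 + 0.7·13 = 16
III: 0.3·19 + 0.7·13 = 14.8
IV: 0.3·23 + 0.7·14 = 16.7
V: 0.3·23 + 0.7·11 = 14.6
Highest Hurwicz score = 16.7 → IV.

IV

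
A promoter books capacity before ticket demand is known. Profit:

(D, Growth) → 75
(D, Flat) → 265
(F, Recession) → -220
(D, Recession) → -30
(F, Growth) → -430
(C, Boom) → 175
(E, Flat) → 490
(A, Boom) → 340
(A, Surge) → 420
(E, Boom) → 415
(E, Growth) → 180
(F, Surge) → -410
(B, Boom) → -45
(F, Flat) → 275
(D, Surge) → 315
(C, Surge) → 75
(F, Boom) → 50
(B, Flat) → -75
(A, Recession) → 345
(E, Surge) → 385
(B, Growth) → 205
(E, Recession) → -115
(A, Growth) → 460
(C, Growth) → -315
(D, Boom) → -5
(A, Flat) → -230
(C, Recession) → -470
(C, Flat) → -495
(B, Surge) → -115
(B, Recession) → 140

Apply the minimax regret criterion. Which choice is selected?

D

Column bests: Recession=345, Flat=490, Growth=460, Boom=415, Surge=420.
A regrets: 0, 720, 0, 75, 0 → max 720
B regrets: 205, 565, 255, 460, 535 → max 565
C regrets: 815, 985, 775, 240, 345 → max 985
D regrets: 375, 225, 385, 420, 105 → max 420
E regrets: 460, 0, 280, 0, 35 → max 460
F regrets: 565, 215, 890, 365, 830 → max 890
Smallest max regret = 420 → D.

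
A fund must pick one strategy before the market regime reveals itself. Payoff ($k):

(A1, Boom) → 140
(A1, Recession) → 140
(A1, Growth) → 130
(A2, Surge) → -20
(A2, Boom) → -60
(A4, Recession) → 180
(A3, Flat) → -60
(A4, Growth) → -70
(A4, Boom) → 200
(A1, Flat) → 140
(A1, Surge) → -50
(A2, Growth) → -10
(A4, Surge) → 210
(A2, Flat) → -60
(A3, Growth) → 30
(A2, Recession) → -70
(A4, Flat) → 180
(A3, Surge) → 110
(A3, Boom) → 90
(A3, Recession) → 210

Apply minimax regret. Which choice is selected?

A4

Column bests: Recession=210, Flat=180, Growth=130, Boom=200, Surge=210.
A1 regrets: 70, 40, 0, 60, 260 → max 260
A2 regrets: 280, 240, 140, 260, 230 → max 280
A3 regrets: 0, 240, 100, 110, 100 → max 240
A4 regrets: 30, 0, 200, 0, 0 → max 200
Smallest max regret = 200 → A4.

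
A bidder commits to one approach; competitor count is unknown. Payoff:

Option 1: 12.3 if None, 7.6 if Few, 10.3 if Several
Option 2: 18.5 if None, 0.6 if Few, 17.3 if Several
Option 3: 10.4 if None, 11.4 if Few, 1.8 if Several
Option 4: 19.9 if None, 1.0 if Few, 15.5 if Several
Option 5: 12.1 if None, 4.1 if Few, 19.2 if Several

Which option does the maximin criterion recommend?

Row minima: Option 1=7.6, Option 2=0.6, Option 3=1.8, Option 4=1.0, Option 5=4.1
Best worst-case = 7.6 → Option 1.

Option 1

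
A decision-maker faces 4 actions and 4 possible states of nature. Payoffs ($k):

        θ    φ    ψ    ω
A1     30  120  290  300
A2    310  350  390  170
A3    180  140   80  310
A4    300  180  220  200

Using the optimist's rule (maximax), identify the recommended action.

A2

Row maxima: A1=300, A2=390, A3=310, A4=300
Best best-case = 390 → A2.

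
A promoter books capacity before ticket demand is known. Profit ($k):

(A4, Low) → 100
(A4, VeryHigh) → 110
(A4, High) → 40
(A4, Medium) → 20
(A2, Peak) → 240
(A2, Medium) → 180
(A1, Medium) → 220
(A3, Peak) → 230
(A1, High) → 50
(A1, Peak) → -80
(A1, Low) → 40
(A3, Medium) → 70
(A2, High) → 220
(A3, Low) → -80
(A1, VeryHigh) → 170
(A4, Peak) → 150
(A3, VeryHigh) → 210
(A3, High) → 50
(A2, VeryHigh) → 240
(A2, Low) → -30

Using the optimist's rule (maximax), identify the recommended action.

Row maxima: A1=220, A2=240, A3=230, A4=150
Best best-case = 240 → A2.

A2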